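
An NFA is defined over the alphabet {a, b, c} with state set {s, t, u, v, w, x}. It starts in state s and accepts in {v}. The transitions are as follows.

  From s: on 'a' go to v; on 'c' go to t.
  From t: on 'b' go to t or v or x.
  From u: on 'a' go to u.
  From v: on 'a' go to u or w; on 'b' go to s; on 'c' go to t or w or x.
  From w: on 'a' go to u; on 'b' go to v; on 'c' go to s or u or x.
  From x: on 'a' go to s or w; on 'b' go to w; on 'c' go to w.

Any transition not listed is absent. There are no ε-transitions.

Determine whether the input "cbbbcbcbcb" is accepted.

Yes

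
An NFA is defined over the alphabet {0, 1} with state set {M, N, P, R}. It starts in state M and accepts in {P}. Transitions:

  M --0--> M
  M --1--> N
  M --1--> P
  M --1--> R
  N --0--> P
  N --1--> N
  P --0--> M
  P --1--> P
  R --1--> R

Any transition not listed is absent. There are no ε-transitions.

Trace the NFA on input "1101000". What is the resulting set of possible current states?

Start in {M}.
Read '1': {M} → {N, P, R}.
Read '1': {N, P, R} → {N, P, R}.
Read '0': {N, P, R} → {M, P}.
Read '1': {M, P} → {N, P, R}.
Read '0': {N, P, R} → {M, P}.
Read '0': {M, P} → {M}.
Read '0': {M} → {M}.

{M}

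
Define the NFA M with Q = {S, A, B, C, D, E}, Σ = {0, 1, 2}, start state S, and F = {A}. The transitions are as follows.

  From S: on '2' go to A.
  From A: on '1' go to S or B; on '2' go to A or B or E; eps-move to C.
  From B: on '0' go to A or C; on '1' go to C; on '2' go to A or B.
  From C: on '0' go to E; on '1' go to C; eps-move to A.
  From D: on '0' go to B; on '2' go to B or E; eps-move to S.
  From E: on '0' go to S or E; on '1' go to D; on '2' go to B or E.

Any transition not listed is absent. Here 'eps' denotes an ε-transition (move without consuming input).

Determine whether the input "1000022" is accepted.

No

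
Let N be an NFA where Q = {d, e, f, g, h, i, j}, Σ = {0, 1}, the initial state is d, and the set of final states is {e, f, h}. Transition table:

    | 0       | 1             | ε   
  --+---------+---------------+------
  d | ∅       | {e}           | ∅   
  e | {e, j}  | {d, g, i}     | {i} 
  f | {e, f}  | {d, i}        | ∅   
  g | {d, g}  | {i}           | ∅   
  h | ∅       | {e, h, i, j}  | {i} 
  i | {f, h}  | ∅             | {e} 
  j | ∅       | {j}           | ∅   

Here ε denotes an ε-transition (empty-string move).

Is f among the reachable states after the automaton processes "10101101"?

No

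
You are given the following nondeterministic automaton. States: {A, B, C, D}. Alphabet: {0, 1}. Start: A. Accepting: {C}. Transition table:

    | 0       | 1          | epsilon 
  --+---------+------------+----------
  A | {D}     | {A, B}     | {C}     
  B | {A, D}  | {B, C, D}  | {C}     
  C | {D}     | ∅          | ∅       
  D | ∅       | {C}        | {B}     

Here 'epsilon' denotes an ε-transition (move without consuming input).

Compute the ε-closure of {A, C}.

{A, C}

Begin with {A, C}.
No ε-moves leave this set, so the closure equals the set itself.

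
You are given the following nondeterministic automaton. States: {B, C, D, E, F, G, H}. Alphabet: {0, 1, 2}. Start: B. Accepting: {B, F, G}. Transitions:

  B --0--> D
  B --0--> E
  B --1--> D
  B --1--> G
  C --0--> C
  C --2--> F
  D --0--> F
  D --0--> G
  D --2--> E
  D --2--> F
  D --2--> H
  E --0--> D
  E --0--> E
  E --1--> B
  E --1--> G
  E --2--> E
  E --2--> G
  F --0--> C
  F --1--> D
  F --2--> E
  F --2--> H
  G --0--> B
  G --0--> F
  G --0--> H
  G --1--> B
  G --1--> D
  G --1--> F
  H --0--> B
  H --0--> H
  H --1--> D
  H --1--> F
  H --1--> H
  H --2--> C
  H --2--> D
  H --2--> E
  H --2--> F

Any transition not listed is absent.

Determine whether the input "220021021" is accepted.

No

Start in {B}.
Read '2': {B} → ∅.
The set is empty and remains empty for the remaining 8 symbols.
The final set ∅ contains no accepting state.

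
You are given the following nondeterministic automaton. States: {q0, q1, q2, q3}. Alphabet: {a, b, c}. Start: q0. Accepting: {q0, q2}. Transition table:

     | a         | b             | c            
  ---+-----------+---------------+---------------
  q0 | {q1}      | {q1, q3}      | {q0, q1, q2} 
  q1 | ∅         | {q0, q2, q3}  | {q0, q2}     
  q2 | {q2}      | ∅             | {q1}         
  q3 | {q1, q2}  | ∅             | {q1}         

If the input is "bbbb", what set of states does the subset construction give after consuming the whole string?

Start in {q0}.
Read 'b': {q0} → {q1, q3}.
Read 'b': {q1, q3} → {q0, q2, q3}.
Read 'b': {q0, q2, q3} → {q1, q3}.
Read 'b': {q1, q3} → {q0, q2, q3}.

{q0, q2, q3}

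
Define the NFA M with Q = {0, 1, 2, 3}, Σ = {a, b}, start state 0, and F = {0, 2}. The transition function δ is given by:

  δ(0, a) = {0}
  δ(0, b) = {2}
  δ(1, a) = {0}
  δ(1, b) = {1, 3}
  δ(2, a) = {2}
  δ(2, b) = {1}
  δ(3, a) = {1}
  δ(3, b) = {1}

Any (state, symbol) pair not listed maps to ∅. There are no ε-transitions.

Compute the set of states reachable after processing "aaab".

{2}

Start in {0}.
Read 'a': 0→{0}; now {0}.
Read 'a': 0→{0}; now {0}.
Read 'a': 0→{0}; now {0}.
Read 'b': 0→{2}; now {2}.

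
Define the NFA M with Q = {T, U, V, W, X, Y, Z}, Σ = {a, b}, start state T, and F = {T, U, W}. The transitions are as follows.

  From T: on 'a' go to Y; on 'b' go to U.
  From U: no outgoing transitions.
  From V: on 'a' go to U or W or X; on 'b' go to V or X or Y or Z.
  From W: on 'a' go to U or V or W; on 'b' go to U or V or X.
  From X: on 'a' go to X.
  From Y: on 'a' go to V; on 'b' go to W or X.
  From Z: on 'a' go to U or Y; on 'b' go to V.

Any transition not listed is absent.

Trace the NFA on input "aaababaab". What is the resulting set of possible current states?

{U, V, X, Y, Z}

Start in {T}.
Read 'a': T→{Y}; now {Y}.
Read 'a': Y→{V}; now {V}.
Read 'a': V→{U, W, X}; now {U, W, X}.
Read 'b': U→∅, W→{U, V, X}, X→∅; now {U, V, X}.
Read 'a': U→∅, V→{U, W, X}, X→{X}; now {U, W, X}.
Read 'b': U→∅, W→{U, V, X}, X→∅; now {U, V, X}.
Read 'a': U→∅, V→{U, W, X}, X→{X}; now {U, W, X}.
Read 'a': U→∅, W→{U, V, W}, X→{X}; now {U, V, W, X}.
Read 'b': U→∅, V→{V, X, Y, Z}, W→{U, V, X}, X→∅; now {U, V, X, Y, Z}.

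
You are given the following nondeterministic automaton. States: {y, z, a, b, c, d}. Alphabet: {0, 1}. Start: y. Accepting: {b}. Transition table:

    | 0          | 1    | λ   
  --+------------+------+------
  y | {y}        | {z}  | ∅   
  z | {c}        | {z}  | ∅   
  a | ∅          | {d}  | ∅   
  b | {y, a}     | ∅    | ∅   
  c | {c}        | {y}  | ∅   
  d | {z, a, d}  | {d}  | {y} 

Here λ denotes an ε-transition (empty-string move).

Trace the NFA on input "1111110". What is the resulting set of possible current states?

{c}

Start in {y}.
Read '1': y→{z}; now {z}.
Read '1': z→{z}; now {z}.
Read '1': z→{z}; now {z}.
Read '1': z→{z}; now {z}.
Read '1': z→{z}; now {z}.
Read '1': z→{z}; now {z}.
Read '0': z→{c}; now {c}.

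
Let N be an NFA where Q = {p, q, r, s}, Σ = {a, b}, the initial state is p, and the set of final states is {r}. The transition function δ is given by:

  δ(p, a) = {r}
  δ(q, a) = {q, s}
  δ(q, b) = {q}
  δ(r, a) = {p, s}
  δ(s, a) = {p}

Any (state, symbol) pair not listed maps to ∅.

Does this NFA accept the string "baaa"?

Start in {p}.
Read 'b': p→∅; now ∅.
The set is empty and remains empty for the remaining 3 symbols.
The final set ∅ contains no accepting state.

No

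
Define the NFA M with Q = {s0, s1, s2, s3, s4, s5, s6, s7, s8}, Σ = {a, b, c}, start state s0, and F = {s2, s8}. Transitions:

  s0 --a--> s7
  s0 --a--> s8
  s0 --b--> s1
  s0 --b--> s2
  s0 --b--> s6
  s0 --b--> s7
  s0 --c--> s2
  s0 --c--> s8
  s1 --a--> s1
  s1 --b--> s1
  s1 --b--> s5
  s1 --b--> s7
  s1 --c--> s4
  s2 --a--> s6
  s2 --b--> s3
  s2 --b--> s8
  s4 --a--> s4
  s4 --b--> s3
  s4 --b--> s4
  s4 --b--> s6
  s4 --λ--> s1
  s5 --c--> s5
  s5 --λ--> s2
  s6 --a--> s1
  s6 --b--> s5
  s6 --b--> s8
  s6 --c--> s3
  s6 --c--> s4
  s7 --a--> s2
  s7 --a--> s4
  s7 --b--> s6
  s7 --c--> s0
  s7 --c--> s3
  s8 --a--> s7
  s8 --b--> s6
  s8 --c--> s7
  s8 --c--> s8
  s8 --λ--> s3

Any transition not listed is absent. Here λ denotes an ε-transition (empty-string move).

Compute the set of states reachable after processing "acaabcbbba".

{s1, s2, s4, s6, s7}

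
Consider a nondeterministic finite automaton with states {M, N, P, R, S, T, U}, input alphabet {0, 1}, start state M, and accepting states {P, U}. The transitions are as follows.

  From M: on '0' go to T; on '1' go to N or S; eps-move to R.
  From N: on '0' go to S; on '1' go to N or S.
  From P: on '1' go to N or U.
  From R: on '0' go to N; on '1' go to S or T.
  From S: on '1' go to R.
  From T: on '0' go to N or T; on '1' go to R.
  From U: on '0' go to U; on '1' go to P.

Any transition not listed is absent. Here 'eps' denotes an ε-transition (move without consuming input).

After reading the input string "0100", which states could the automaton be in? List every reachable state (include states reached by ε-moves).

{S}

Start: ε-closure({M}) = {M, R}.
Read '0': {M, R} → {N, T}.
Read '1': {N, T} → {N, R, S}.
Read '0': {N, R, S} → {N, S}.
Read '0': {N, S} → {S}.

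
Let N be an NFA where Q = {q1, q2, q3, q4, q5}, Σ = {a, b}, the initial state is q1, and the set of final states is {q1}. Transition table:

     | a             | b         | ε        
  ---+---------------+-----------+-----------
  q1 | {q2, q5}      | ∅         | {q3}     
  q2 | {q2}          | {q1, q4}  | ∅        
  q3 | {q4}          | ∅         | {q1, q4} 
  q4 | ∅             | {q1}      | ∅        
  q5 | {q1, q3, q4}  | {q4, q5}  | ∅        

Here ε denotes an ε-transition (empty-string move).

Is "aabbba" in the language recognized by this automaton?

Start: ε-closure({q1}) = {q1, q3, q4}.
Read 'a': q1→{q2, q5}, q3→{q4}, q4→∅; now {q2, q4, q5}.
Read 'a': q2→{q2}, q4→∅, q5→{q1, q3, q4}; now {q1, q2, q3, q4}.
Read 'b': q1→∅, q2→{q1, q4}, q3→∅, q4→{q1}; union {q1, q4}; ε-closure = {q1, q3, q4}.
Read 'b': q1→∅, q3→∅, q4→{q1}; union {q1}; ε-closure = {q1, q3, q4}.
Read 'b': q1→∅, q3→∅, q4→{q1}; union {q1}; ε-closure = {q1, q3, q4}.
Read 'a': q1→{q2, q5}, q3→{q4}, q4→∅; now {q2, q4, q5}.
The final set {q2, q4, q5} contains no accepting state.

No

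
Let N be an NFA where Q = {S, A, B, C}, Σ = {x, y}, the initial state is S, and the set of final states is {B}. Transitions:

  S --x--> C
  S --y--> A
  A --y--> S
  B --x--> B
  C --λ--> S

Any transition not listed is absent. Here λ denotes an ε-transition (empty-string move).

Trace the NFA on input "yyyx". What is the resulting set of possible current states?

∅

Start in {S}.
Read 'y': {S} → {A}.
Read 'y': {A} → {S}.
Read 'y': {S} → {A}.
Read 'x': {A} → ∅.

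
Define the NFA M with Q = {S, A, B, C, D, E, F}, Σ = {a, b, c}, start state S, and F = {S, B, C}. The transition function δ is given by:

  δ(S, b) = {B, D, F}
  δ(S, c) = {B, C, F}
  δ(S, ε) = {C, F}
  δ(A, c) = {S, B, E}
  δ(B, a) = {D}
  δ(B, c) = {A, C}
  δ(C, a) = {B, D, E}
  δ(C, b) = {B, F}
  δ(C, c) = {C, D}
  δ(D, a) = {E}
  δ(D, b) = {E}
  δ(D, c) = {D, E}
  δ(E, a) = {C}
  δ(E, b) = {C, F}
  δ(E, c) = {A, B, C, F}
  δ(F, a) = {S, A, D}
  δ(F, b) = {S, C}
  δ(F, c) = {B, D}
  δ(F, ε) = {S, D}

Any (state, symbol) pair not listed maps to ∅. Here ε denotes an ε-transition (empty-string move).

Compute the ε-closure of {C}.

Begin with {C}.
No ε-moves leave this set, so the closure equals the set itself.

{C}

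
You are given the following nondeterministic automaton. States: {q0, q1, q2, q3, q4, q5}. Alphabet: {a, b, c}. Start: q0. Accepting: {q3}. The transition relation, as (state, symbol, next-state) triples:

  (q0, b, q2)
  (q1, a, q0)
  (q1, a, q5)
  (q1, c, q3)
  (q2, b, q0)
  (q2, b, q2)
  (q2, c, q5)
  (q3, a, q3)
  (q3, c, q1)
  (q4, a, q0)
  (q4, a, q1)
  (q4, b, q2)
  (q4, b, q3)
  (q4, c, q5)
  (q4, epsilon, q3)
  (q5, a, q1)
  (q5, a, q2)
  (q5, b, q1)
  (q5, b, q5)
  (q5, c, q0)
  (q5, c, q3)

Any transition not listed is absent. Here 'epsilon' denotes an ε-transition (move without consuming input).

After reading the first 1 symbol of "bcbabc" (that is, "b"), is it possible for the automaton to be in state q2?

Start in {q0}.
Read 'b': q0→{q2}; now {q2}.
State q2 is in {q2}.

Yes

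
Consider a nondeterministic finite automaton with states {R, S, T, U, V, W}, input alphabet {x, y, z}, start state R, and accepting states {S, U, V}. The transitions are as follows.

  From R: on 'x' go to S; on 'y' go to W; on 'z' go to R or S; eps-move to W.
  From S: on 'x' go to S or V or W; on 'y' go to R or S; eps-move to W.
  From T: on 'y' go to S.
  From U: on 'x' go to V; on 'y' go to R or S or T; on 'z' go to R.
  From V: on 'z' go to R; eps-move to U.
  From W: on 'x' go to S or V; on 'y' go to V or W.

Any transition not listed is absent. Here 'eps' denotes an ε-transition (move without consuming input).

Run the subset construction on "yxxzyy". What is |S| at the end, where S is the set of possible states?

Start: ε-closure({R}) = {R, W}.
Read 'y': {R, W} → {U, V, W}.
Read 'x': {U, V, W} → {S, U, V, W}.
Read 'x': {S, U, V, W} → {S, U, V, W}.
Read 'z': {S, U, V, W} → {R, W}.
Read 'y': {R, W} → {U, V, W}.
Read 'y': {U, V, W} → {R, S, T, U, V, W}.
That set has 6 states.

6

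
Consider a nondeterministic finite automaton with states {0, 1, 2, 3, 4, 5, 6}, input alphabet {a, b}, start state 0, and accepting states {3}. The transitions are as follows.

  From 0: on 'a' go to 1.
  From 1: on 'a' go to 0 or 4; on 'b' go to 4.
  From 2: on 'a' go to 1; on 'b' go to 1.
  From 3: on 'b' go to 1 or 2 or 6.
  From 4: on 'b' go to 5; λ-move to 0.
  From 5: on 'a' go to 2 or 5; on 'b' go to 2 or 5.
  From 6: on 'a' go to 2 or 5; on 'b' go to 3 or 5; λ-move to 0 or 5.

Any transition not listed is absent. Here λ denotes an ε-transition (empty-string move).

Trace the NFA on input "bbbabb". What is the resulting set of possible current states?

Start in {0}.
Read 'b': 0→∅; now ∅.
The set is empty and remains empty for the remaining 5 symbols.

∅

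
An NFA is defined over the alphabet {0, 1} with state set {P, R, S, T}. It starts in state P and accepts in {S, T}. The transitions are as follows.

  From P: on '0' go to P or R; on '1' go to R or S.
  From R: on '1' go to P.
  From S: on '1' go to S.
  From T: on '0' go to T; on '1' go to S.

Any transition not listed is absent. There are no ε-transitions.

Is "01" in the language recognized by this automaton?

Yes

Start in {P}.
Read '0': P→{P, R}; now {P, R}.
Read '1': P→{R, S}, R→{P}; now {P, R, S}.
The final set {P, R, S} contains the accepting state S.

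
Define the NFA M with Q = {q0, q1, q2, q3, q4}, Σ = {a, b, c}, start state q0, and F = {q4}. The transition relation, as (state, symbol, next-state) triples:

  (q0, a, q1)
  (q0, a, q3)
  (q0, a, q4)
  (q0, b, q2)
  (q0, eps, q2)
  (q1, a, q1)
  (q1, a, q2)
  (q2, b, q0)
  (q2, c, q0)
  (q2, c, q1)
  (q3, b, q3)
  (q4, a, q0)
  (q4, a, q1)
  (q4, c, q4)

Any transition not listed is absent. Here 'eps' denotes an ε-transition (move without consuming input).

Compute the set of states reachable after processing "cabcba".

{q1, q3, q4}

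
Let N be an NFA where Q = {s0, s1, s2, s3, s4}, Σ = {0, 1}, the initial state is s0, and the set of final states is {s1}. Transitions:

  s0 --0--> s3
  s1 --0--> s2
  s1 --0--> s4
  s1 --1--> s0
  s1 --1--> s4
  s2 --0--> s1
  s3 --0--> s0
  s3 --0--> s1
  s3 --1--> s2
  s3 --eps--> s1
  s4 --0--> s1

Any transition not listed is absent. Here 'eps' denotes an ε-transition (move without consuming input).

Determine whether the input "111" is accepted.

Start in {s0}.
Read '1': {s0} → ∅.
The set is empty and remains empty for the remaining 2 symbols.
The final set ∅ contains no accepting state.

No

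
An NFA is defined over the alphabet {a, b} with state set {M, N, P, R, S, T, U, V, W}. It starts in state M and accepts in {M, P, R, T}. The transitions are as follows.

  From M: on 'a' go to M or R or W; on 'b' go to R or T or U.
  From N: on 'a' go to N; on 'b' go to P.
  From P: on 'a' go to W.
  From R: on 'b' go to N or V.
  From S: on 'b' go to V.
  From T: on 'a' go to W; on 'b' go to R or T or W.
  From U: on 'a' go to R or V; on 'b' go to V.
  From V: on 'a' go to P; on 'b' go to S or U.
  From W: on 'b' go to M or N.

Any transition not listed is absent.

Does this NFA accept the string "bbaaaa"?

No

Start in {M}.
Read 'b': M→{R, T, U}; now {R, T, U}.
Read 'b': R→{N, V}, T→{R, T, W}, U→{V}; now {N, R, T, V, W}.
Read 'a': N→{N}, R→∅, T→{W}, V→{P}, W→∅; now {N, P, W}.
Read 'a': N→{N}, P→{W}, W→∅; now {N, W}.
Read 'a': N→{N}, W→∅; now {N}.
Read 'a': N→{N}; now {N}.
The final set {N} contains no accepting state.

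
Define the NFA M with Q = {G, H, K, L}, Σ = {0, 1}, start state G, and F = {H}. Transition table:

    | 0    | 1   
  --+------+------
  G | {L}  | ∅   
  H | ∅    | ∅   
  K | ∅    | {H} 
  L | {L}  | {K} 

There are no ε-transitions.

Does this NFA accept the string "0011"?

Start in {G}.
Read '0': {G} → {L}.
Read '0': {L} → {L}.
Read '1': {L} → {K}.
Read '1': {K} → {H}.
The final set {H} contains the accepting state H.

Yes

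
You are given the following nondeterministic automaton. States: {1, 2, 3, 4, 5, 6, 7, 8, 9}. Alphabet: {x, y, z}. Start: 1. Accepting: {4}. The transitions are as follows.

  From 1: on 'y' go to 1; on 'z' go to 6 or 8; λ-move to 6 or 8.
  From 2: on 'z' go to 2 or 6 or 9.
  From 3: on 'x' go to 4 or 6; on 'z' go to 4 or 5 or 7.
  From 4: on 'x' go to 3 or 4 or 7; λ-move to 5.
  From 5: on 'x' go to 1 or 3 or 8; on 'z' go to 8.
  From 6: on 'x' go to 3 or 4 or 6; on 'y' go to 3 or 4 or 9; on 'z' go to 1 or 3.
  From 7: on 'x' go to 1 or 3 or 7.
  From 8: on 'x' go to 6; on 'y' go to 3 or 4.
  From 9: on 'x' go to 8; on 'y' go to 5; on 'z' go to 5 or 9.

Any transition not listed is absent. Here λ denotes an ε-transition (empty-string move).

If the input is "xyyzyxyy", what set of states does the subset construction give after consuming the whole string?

{1, 3, 4, 5, 6, 8, 9}

Start: ε-closure({1}) = {1, 6, 8}.
Read 'x': 1→∅, 6→{3, 4, 6}, 8→{6}; union {3, 4, 6}; ε-closure = {3, 4, 5, 6}.
Read 'y': 3→∅, 4→∅, 5→∅, 6→{3, 4, 9}; union {3, 4, 9}; ε-closure = {3, 4, 5, 9}.
Read 'y': 3→∅, 4→∅, 5→∅, 9→{5}; now {5}.
Read 'z': 5→{8}; now {8}.
Read 'y': 8→{3, 4}; union {3, 4}; ε-closure = {3, 4, 5}.
Read 'x': 3→{4, 6}, 4→{3, 4, 7}, 5→{1, 3, 8}; union {1, 3, 4, 6, 7, 8}; ε-closure = {1, 3, 4, 5, 6, 7, 8}.
Read 'y': 1→{1}, 3→∅, 4→∅, 5→∅, 6→{3, 4, 9}, 7→∅, 8→{3, 4}; union {1, 3, 4, 9}; ε-closure = {1, 3, 4, 5, 6, 8, 9}.
Read 'y': 1→{1}, 3→∅, 4→∅, 5→∅, 6→{3, 4, 9}, 8→{3, 4}, 9→{5}; union {1, 3, 4, 5, 9}; ε-closure = {1, 3, 4, 5, 6, 8, 9}.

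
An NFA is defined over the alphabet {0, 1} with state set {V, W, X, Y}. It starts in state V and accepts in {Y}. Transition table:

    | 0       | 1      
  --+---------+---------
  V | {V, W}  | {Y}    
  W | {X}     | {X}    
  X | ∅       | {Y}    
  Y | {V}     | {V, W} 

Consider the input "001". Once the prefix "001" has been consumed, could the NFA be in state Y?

Start in {V}.
Read '0': V→{V, W}; now {V, W}.
Read '0': V→{V, W}, W→{X}; now {V, W, X}.
Read '1': V→{Y}, W→{X}, X→{Y}; now {X, Y}.
State Y is in {X, Y}.

Yes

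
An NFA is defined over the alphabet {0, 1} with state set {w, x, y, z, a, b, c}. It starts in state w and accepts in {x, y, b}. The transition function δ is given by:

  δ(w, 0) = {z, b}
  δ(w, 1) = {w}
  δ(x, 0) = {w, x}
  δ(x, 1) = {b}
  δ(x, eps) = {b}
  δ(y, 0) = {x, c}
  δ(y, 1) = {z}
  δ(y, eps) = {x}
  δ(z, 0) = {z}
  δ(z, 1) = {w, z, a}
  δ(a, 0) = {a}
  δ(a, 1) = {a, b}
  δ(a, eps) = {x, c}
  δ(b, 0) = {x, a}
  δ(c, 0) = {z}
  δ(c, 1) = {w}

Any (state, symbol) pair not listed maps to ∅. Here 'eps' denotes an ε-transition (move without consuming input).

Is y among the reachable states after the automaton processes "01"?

No

Start in {w}.
Read '0': w→{z, b}; now {z, b}.
Read '1': z→{w, z, a}, b→∅; union {w, z, a}; ε-closure = {w, x, z, a, b, c}.
State y is not in {w, x, z, a, b, c}.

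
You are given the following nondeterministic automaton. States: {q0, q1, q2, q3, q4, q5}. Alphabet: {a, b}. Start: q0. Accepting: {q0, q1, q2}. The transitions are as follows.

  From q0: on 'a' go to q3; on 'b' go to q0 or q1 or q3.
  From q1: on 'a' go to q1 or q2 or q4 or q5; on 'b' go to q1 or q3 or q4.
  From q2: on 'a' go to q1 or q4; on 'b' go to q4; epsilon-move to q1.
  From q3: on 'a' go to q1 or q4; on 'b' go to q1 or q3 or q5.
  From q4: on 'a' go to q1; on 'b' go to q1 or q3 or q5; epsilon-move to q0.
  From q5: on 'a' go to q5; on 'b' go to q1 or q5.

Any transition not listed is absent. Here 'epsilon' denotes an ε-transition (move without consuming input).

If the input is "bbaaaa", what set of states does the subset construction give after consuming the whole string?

{q0, q1, q2, q3, q4, q5}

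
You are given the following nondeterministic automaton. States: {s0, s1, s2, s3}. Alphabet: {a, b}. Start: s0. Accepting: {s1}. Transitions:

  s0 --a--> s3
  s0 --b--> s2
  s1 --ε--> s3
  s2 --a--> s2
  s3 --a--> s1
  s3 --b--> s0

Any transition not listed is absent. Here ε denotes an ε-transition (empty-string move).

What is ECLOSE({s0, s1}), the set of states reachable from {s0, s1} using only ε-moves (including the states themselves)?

Begin with {s0, s1}.
ε-move s1 → s3; add s3.

{s0, s1, s3}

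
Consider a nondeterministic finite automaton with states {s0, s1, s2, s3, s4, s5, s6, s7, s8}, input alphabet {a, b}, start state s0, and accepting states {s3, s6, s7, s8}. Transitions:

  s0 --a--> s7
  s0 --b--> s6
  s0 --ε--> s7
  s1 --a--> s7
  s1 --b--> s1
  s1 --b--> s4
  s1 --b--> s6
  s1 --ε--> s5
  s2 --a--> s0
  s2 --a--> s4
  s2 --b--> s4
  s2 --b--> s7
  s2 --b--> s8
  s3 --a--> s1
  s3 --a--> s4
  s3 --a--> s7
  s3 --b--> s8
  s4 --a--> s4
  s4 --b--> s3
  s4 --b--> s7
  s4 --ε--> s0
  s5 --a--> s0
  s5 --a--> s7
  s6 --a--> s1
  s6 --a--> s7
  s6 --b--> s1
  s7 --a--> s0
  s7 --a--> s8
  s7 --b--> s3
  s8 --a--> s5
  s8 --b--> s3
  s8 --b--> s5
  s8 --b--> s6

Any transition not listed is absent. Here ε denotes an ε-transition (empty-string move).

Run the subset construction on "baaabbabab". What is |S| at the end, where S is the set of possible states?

7

Start: ε-closure({s0}) = {s0, s7}.
Read 'b': s0→{s6}, s7→{s3}; now {s3, s6}.
Read 'a': s3→{s1, s4, s7}, s6→{s1, s7}; union {s1, s4, s7}; ε-closure = {s0, s1, s4, s5, s7}.
Read 'a': s0→{s7}, s1→{s7}, s4→{s4}, s5→{s0, s7}, s7→{s0, s8}; now {s0, s4, s7, s8}.
Read 'a': s0→{s7}, s4→{s4}, s7→{s0, s8}, s8→{s5}; now {s0, s4, s5, s7, s8}.
Read 'b': s0→{s6}, s4→{s3, s7}, s5→∅, s7→{s3}, s8→{s3, s5, s6}; now {s3, s5, s6, s7}.
Read 'b': s3→{s8}, s5→∅, s6→{s1}, s7→{s3}; union {s1, s3, s8}; ε-closure = {s1, s3, s5, s8}.
Read 'a': s1→{s7}, s3→{s1, s4, s7}, s5→{s0, s7}, s8→{s5}; now {s0, s1, s4, s5, s7}.
Read 'b': s0→{s6}, s1→{s1, s4, s6}, s4→{s3, s7}, s5→∅, s7→{s3}; union {s1, s3, s4, s6, s7}; ε-closure = {s0, s1, s3, s4, s5, s6, s7}.
Read 'a': s0→{s7}, s1→{s7}, s3→{s1, s4, s7}, s4→{s4}, s5→{s0, s7}, s6→{s1, s7}, s7→{s0, s8}; union {s0, s1, s4, s7, s8}; ε-closure = {s0, s1, s4, s5, s7, s8}.
Read 'b': s0→{s6}, s1→{s1, s4, s6}, s4→{s3, s7}, s5→∅, s7→{s3}, s8→{s3, s5, s6}; union {s1, s3, s4, s5, s6, s7}; ε-closure = {s0, s1, s3, s4, s5, s6, s7}.
That set has 7 states.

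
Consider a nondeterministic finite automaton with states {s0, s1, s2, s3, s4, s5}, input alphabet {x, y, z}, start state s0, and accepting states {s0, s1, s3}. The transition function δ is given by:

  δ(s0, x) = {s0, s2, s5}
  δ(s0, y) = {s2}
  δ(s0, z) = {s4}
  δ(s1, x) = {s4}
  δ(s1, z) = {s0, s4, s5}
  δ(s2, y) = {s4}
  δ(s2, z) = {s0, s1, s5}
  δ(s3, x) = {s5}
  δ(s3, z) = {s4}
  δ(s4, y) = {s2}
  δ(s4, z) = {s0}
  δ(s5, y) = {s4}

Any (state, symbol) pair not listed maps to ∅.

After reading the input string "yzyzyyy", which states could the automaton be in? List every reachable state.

Start in {s0}.
Read 'y': s0→{s2}; now {s2}.
Read 'z': s2→{s0, s1, s5}; now {s0, s1, s5}.
Read 'y': s0→{s2}, s1→∅, s5→{s4}; now {s2, s4}.
Read 'z': s2→{s0, s1, s5}, s4→{s0}; now {s0, s1, s5}.
Read 'y': s0→{s2}, s1→∅, s5→{s4}; now {s2, s4}.
Read 'y': s2→{s4}, s4→{s2}; now {s2, s4}.
Read 'y': s2→{s4}, s4→{s2}; now {s2, s4}.

{s2, s4}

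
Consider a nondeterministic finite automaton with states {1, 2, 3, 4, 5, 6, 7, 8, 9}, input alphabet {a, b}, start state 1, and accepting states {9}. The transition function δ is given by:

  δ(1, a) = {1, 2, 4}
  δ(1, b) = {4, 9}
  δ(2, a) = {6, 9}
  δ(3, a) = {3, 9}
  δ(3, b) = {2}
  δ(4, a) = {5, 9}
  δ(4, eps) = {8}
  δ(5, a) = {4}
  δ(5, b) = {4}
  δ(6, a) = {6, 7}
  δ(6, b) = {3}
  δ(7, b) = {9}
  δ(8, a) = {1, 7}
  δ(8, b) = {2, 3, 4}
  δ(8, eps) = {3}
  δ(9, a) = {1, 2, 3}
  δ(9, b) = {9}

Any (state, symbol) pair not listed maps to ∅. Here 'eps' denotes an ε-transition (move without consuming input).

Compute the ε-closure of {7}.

{7}

Begin with {7}.
No ε-moves leave this set, so the closure equals the set itself.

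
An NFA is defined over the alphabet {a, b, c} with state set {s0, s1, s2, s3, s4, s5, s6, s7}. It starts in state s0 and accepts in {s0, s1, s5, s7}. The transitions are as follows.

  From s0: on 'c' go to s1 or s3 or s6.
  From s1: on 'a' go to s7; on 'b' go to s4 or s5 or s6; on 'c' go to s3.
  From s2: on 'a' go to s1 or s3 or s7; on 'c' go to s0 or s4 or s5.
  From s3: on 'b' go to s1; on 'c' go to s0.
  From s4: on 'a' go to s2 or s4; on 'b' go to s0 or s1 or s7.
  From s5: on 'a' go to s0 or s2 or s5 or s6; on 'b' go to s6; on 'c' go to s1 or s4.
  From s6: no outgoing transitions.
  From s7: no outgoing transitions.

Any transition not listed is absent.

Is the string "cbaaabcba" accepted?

Start in {s0}.
Read 'c': s0→{s1, s3, s6}; now {s1, s3, s6}.
Read 'b': s1→{s4, s5, s6}, s3→{s1}, s6→∅; now {s1, s4, s5, s6}.
Read 'a': s1→{s7}, s4→{s2, s4}, s5→{s0, s2, s5, s6}, s6→∅; now {s0, s2, s4, s5, s6, s7}.
Read 'a': s0→∅, s2→{s1, s3, s7}, s4→{s2, s4}, s5→{s0, s2, s5, s6}, s6→∅, s7→∅; now {s0, s1, s2, s3, s4, s5, s6, s7}.
Read 'a': s0→∅, s1→{s7}, s2→{s1, s3, s7}, s3→∅, s4→{s2, s4}, s5→{s0, s2, s5, s6}, s6→∅, s7→∅; now {s0, s1, s2, s3, s4, s5, s6, s7}.
Read 'b': s0→∅, s1→{s4, s5, s6}, s2→∅, s3→{s1}, s4→{s0, s1, s7}, s5→{s6}, s6→∅, s7→∅; now {s0, s1, s4, s5, s6, s7}.
Read 'c': s0→{s1, s3, s6}, s1→{s3}, s4→∅, s5→{s1, s4}, s6→∅, s7→∅; now {s1, s3, s4, s6}.
Read 'b': s1→{s4, s5, s6}, s3→{s1}, s4→{s0, s1, s7}, s6→∅; now {s0, s1, s4, s5, s6, s7}.
Read 'a': s0→∅, s1→{s7}, s4→{s2, s4}, s5→{s0, s2, s5, s6}, s6→∅, s7→∅; now {s0, s2, s4, s5, s6, s7}.
The final set {s0, s2, s4, s5, s6, s7} contains the accepting states s0, s5, s7.

Yes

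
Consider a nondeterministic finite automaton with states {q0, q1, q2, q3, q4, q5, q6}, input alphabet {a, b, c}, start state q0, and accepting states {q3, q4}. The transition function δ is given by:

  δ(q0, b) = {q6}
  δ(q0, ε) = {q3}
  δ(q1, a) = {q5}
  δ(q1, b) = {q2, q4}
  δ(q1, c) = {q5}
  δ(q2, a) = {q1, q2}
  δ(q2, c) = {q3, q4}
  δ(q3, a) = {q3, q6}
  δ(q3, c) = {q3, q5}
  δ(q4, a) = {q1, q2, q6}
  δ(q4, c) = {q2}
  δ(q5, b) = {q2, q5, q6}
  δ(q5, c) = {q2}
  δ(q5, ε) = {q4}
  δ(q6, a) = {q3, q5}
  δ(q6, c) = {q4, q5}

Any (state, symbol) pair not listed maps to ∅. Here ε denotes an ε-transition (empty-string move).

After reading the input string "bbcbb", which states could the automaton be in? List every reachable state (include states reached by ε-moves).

∅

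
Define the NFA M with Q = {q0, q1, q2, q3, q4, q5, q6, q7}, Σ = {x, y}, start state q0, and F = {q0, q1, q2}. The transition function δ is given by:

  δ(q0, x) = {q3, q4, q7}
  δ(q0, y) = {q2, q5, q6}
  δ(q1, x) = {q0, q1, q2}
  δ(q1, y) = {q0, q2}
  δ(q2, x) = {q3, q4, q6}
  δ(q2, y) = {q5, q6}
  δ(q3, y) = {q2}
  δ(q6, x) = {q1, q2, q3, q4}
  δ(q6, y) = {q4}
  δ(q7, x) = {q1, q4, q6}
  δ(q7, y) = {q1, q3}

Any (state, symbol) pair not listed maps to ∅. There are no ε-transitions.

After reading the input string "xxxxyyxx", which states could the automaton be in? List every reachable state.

Start in {q0}.
Read 'x': q0→{q3, q4, q7}; now {q3, q4, q7}.
Read 'x': q3→∅, q4→∅, q7→{q1, q4, q6}; now {q1, q4, q6}.
Read 'x': q1→{q0, q1, q2}, q4→∅, q6→{q1, q2, q3, q4}; now {q0, q1, q2, q3, q4}.
Read 'x': q0→{q3, q4, q7}, q1→{q0, q1, q2}, q2→{q3, q4, q6}, q3→∅, q4→∅; now {q0, q1, q2, q3, q4, q6, q7}.
Read 'y': q0→{q2, q5, q6}, q1→{q0, q2}, q2→{q5, q6}, q3→{q2}, q4→∅, q6→{q4}, q7→{q1, q3}; now {q0, q1, q2, q3, q4, q5, q6}.
Read 'y': q0→{q2, q5, q6}, q1→{q0, q2}, q2→{q5, q6}, q3→{q2}, q4→∅, q5→∅, q6→{q4}; now {q0, q2, q4, q5, q6}.
Read 'x': q0→{q3, q4, q7}, q2→{q3, q4, q6}, q4→∅, q5→∅, q6→{q1, q2, q3, q4}; now {q1, q2, q3, q4, q6, q7}.
Read 'x': q1→{q0, q1, q2}, q2→{q3, q4, q6}, q3→∅, q4→∅, q6→{q1, q2, q3, q4}, q7→{q1, q4, q6}; now {q0, q1, q2, q3, q4, q6}.

{q0, q1, q2, q3, q4, q6}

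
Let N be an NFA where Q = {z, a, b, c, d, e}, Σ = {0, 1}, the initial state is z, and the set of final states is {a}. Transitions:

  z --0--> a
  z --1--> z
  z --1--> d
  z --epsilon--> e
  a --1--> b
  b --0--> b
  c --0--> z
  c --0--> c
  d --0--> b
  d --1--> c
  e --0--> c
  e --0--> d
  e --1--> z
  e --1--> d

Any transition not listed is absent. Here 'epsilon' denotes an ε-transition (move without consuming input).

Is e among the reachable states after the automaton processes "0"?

Start: ε-closure({z}) = {z, e}.
Read '0': {z, e} → {a, c, d}.
State e is not in {a, c, d}.

No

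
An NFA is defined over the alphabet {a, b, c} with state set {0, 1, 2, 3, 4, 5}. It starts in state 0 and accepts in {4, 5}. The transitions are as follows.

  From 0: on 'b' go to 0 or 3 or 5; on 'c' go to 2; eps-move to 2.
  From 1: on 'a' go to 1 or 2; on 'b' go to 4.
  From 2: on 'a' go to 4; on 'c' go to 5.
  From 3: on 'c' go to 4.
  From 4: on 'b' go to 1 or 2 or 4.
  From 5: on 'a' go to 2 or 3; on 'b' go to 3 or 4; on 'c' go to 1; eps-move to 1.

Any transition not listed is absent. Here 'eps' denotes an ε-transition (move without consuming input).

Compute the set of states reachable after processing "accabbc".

∅

Start: ε-closure({0}) = {0, 2}.
Read 'a': {0, 2} → {4}.
Read 'c': {4} → ∅.
The set is empty and remains empty for the remaining 5 symbols.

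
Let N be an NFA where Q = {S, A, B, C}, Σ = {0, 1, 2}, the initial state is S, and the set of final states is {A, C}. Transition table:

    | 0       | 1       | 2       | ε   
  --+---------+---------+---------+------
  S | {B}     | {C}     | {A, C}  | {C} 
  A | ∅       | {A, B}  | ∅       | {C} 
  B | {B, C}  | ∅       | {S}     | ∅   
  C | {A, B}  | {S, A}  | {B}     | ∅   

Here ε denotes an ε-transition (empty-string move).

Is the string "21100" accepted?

Yes

Start: ε-closure({S}) = {S, C}.
Read '2': S→{A, C}, C→{B}; now {A, B, C}.
Read '1': A→{A, B}, B→∅, C→{S, A}; union {S, A, B}; ε-closure = {S, A, B, C}.
Read '1': S→{C}, A→{A, B}, B→∅, C→{S, A}; now {S, A, B, C}.
Read '0': S→{B}, A→∅, B→{B, C}, C→{A, B}; now {A, B, C}.
Read '0': A→∅, B→{B, C}, C→{A, B}; now {A, B, C}.
The final set {A, B, C} contains the accepting states A, C.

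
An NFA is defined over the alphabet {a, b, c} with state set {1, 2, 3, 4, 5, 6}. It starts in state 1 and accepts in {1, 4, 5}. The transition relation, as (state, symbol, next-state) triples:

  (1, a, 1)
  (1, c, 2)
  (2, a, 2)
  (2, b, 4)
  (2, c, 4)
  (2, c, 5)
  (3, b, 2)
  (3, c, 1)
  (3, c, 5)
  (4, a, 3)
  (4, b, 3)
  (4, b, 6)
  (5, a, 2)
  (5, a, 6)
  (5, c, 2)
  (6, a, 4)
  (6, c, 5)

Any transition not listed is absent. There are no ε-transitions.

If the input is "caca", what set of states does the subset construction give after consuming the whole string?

{2, 3, 6}

Start in {1}.
Read 'c': {1} → {2}.
Read 'a': {2} → {2}.
Read 'c': {2} → {4, 5}.
Read 'a': {4, 5} → {2, 3, 6}.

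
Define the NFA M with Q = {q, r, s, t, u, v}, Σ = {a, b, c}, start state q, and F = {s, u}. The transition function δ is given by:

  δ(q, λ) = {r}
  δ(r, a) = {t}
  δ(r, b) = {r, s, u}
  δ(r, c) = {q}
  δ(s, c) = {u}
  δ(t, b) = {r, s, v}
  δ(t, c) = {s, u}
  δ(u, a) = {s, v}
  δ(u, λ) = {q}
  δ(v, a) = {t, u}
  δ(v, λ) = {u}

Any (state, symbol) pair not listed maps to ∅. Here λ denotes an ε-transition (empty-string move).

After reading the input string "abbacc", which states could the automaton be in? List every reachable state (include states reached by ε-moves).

{q, r, u}

Start: ε-closure({q}) = {q, r}.
Read 'a': {q, r} → {t}.
Read 'b': {t} → {q, r, s, u, v}.
Read 'b': {q, r, s, u, v} → {q, r, s, u}.
Read 'a': {q, r, s, u} → {q, r, s, t, u, v}.
Read 'c': {q, r, s, t, u, v} → {q, r, s, u}.
Read 'c': {q, r, s, u} → {q, r, u}.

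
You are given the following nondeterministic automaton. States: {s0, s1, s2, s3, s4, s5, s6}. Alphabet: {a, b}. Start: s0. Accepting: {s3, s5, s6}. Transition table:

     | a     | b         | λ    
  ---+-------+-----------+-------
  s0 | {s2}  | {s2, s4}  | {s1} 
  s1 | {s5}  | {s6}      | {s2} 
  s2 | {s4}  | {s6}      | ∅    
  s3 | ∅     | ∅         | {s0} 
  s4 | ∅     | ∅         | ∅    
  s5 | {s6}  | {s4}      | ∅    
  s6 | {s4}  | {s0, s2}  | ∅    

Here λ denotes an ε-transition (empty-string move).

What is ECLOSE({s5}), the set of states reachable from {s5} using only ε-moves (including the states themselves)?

{s5}

Begin with {s5}.
No ε-moves leave this set, so the closure equals the set itself.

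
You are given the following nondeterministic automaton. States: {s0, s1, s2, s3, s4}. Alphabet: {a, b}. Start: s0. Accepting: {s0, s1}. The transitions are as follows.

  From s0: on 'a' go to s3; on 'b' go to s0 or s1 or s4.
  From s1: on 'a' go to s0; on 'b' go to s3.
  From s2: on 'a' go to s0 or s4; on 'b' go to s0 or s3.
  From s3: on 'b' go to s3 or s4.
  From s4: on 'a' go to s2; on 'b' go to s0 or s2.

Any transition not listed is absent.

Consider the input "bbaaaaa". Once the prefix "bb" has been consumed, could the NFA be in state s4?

Start in {s0}.
Read 'b': {s0} → {s0, s1, s4}.
Read 'b': {s0, s1, s4} → {s0, s1, s2, s3, s4}.
State s4 is in {s0, s1, s2, s3, s4}.

Yes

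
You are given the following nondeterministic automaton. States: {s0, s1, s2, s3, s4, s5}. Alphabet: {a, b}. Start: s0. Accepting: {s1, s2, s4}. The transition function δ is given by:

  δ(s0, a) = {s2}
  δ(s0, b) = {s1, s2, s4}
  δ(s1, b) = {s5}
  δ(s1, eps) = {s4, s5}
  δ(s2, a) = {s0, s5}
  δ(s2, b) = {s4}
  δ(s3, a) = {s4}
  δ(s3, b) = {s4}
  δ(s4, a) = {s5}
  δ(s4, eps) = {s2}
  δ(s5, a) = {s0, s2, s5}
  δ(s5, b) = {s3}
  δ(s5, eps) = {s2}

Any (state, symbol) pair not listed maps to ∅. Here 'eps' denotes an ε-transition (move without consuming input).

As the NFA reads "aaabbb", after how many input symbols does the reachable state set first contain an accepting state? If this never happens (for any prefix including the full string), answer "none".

Start in {s0}.
Read 'a': s0→{s2}; now {s2}.
None of the earlier sets intersect F, but {s2} does.

1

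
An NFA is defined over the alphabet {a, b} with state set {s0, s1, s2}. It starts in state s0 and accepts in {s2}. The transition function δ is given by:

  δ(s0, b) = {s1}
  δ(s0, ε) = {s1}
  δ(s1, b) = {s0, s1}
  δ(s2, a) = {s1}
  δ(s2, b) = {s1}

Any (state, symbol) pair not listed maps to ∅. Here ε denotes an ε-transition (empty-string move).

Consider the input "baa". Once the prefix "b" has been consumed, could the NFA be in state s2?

No

Start: ε-closure({s0}) = {s0, s1}.
Read 'b': s0→{s1}, s1→{s0, s1}; now {s0, s1}.
State s2 is not in {s0, s1}.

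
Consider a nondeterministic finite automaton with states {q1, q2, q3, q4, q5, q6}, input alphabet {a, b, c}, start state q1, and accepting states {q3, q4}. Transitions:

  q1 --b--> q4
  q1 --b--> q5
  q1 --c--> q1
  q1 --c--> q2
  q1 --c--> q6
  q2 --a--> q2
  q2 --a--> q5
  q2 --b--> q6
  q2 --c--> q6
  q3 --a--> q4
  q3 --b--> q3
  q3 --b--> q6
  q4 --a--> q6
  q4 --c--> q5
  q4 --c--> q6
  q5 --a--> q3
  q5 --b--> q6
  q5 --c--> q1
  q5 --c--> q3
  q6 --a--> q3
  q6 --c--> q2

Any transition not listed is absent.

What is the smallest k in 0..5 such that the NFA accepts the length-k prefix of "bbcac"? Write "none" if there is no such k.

1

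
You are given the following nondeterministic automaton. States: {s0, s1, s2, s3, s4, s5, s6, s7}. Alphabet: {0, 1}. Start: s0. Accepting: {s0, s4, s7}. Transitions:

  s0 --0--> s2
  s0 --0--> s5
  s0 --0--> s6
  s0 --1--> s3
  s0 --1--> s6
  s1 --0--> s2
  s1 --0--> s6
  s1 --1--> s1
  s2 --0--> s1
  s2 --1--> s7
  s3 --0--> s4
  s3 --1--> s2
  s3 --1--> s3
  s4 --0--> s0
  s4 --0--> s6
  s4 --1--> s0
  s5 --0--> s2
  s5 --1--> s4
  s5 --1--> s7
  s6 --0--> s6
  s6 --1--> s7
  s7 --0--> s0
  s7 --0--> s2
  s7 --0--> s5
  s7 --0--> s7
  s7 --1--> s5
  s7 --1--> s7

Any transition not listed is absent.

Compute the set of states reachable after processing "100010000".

{s0, s1, s2, s5, s6, s7}

Start in {s0}.
Read '1': {s0} → {s3, s6}.
Read '0': {s3, s6} → {s4, s6}.
Read '0': {s4, s6} → {s0, s6}.
Read '0': {s0, s6} → {s2, s5, s6}.
Read '1': {s2, s5, s6} → {s4, s7}.
Read '0': {s4, s7} → {s0, s2, s5, s6, s7}.
Read '0': {s0, s2, s5, s6, s7} → {s0, s1, s2, s5, s6, s7}.
Read '0': {s0, s1, s2, s5, s6, s7} → {s0, s1, s2, s5, s6, s7}.
Read '0': {s0, s1, s2, s5, s6, s7} → {s0, s1, s2, s5, s6, s7}.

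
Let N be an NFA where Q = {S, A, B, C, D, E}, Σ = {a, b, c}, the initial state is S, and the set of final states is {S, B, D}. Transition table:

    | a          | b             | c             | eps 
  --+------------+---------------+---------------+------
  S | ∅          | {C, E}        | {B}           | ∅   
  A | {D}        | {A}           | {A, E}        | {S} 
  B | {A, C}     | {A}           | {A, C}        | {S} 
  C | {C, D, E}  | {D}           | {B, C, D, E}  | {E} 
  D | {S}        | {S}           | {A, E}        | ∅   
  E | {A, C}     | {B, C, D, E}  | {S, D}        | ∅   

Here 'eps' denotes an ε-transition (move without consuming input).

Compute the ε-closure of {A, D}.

Begin with {A, D}.
ε-move A → S; add S.

{S, A, D}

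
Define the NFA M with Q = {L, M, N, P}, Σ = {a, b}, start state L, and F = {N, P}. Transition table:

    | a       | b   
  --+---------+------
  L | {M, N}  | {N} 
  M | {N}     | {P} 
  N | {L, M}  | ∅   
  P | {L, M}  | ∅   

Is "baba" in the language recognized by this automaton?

No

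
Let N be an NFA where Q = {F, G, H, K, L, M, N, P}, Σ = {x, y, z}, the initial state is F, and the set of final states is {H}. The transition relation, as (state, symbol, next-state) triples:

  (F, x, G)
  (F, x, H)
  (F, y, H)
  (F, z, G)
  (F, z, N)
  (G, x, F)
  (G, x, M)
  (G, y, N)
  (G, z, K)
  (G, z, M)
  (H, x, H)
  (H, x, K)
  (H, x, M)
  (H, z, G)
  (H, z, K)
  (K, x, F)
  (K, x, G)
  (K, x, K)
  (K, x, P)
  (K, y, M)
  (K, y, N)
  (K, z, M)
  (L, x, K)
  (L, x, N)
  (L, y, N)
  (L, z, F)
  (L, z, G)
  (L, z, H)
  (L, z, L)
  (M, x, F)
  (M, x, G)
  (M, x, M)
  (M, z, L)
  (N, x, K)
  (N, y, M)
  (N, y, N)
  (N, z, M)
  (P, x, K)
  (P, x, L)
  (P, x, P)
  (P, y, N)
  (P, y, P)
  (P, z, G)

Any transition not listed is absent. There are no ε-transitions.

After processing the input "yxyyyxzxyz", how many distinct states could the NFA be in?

4

Start in {F}.
Read 'y': F→{H}; now {H}.
Read 'x': H→{H, K, M}; now {H, K, M}.
Read 'y': H→∅, K→{M, N}, M→∅; now {M, N}.
Read 'y': M→∅, N→{M, N}; now {M, N}.
Read 'y': M→∅, N→{M, N}; now {M, N}.
Read 'x': M→{F, G, M}, N→{K}; now {F, G, K, M}.
Read 'z': F→{G, N}, G→{K, M}, K→{M}, M→{L}; now {G, K, L, M, N}.
Read 'x': G→{F, M}, K→{F, G, K, P}, L→{K, N}, M→{F, G, M}, N→{K}; now {F, G, K, M, N, P}.
Read 'y': F→{H}, G→{N}, K→{M, N}, M→∅, N→{M, N}, P→{N, P}; now {H, M, N, P}.
Read 'z': H→{G, K}, M→{L}, N→{M}, P→{G}; now {G, K, L, M}.
That set has 4 states.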